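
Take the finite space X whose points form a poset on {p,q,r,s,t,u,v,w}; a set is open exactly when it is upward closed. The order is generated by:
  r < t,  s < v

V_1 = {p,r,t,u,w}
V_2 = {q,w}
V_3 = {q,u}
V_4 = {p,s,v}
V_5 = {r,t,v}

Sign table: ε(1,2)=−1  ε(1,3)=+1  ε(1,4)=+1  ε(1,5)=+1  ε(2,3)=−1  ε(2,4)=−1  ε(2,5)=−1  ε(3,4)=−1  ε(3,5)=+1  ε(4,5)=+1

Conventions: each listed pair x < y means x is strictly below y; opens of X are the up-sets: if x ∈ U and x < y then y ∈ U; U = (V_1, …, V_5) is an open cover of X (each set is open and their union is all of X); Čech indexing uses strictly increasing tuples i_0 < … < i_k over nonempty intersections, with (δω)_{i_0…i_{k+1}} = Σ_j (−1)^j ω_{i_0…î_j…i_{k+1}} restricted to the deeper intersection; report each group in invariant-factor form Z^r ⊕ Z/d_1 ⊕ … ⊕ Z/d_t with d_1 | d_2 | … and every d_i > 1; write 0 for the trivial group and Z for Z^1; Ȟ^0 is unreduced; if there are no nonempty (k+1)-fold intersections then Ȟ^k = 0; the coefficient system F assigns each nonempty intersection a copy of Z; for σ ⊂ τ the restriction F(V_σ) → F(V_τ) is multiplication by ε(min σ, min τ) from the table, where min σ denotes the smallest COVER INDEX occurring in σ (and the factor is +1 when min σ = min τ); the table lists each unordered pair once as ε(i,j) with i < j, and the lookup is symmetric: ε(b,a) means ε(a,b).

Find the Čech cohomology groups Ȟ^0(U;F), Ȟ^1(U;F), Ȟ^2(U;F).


intersection data:
  V12={w} V13={u} V14={p} V15={r,t} V23={q} V45={v}
C dims 5,6; δ0: rk 4, SNF 1^4
Ȟ^0 = (5 − 4) − 0 = 1, so Ȟ^0 ≅ Z
Ȟ^1 = (6 − 0) − 4 = 2, so Ȟ^1 ≅ Z^2
Ȟ^2 = (0 − 0) − 0 = 0, so Ȟ^2 ≅ 0

Ȟ^0 = Z; Ȟ^1 = Z^2; Ȟ^2 = 0


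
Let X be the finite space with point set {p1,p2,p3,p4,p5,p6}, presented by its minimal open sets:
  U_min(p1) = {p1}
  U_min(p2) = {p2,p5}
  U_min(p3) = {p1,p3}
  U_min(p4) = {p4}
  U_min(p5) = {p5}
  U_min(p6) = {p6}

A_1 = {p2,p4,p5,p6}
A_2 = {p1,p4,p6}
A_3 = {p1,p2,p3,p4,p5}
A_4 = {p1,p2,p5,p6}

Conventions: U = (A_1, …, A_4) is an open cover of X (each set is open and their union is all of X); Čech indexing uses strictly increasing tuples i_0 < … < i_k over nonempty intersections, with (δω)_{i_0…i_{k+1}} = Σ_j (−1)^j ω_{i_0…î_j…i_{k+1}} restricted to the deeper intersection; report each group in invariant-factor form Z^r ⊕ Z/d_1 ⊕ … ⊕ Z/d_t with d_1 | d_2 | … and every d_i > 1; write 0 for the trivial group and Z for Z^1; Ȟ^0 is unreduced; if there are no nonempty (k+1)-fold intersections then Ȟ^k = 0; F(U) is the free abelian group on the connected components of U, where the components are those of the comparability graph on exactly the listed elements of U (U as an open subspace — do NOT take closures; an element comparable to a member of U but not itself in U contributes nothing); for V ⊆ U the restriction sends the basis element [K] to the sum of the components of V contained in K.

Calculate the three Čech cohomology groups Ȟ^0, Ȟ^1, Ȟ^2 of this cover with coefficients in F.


Ȟ^0 ≅ Z^4, Ȟ^1 ≅ 0 and Ȟ^2 ≅ 0

nonempty overlaps:
  A12={p4,p6} A13={p2,p4,p5} A14={p2,p5,p6} A23={p1,p4} A24={p1,p6} A34={p1,p2,p5}
  A123={p4} A124={p6} A134={p2,p5} A234={p1}
components per intersection:
  A1: {p2,p5} {p4} {p6}
  A2: {p1} {p4} {p6}
  A3: {p1,p3} {p2,p5} {p4}
  A4: {p1} {p2,p5} {p6}
  A12: {p4} {p6}
  A13: {p2,p5} {p4}
  A14: {p2,p5} {p6}
  A23: {p1} {p4}
  A24: {p1} {p6}
  A34: {p1} {p2,p5}
  A123: {p4}
  A124: {p6}
  A134: {p2,p5}
  A234: {p1}
C dims 12,12,4; δ0: rk 8, SNF 1^8; δ1: rk 4, SNF 1^4
degree 0: 12−8−0 = 4 → Ȟ^0 ≅ Z^4
degree 1: 12−4−8 = 0 → Ȟ^1 ≅ 0
degree 2: 4−0−4 = 0 → Ȟ^2 ≅ 0


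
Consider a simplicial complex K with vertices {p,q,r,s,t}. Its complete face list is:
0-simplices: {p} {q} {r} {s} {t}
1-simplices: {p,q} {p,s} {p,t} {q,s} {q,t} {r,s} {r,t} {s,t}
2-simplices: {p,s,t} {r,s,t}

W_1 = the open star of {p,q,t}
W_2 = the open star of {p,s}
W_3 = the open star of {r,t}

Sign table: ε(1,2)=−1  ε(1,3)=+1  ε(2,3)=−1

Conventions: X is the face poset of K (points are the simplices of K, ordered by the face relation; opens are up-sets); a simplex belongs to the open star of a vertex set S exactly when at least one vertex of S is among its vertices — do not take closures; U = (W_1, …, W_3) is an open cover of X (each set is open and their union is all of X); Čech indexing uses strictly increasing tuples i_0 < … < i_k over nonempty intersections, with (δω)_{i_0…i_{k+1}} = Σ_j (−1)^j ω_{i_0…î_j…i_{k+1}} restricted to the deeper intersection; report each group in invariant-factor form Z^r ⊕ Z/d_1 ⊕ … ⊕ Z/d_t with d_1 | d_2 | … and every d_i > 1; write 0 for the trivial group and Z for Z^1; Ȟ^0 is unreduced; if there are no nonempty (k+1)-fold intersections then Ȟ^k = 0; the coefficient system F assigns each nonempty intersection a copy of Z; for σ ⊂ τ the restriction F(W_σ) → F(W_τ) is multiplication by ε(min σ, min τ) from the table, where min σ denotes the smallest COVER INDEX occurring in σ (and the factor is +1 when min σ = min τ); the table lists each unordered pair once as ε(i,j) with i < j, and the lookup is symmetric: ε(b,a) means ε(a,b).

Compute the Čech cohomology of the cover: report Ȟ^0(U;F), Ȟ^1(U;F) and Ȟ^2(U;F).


intersection data:
  W1={{p},{q},{t},{p,q},{p,s},{p,t},{q,s},{q,t},{r,t},{s,t},{p,s,t},{r,s,t}} W2={{p},{s},{p,q},{p,s},{p,t},{q,s},{r,s},{s,t},{p,s,t},{r,s,t}} W3={{r},{t},{p,t},{q,t},{r,s},{r,t},{s,t},{p,s,t},{r,s,t}}
  W12={{p},{p,q},{p,s},{p,t},{q,s},{s,t},{p,s,t},{r,s,t}} W13={{t},{p,t},{q,t},{r,t},{s,t},{p,s,t},{r,s,t}} W23={{p,t},{r,s},{s,t},{p,s,t},{r,s,t}}
  W123={{p,t},{s,t},{p,s,t},{r,s,t}}
C dims 3,3,1; δ0: rk 2, SNF 1^2; δ1: rk 1, SNF 1^1
Ȟ^0 = (3 − 2) − 0 = 1, so Ȟ^0 ≅ Z
Ȟ^1 = (3 − 1) − 2 = 0, so Ȟ^1 ≅ 0
Ȟ^2 = (1 − 0) − 1 = 0, so Ȟ^2 ≅ 0

Ȟ^0 ≅ Z,  Ȟ^1 ≅ 0,  Ȟ^2 ≅ 0


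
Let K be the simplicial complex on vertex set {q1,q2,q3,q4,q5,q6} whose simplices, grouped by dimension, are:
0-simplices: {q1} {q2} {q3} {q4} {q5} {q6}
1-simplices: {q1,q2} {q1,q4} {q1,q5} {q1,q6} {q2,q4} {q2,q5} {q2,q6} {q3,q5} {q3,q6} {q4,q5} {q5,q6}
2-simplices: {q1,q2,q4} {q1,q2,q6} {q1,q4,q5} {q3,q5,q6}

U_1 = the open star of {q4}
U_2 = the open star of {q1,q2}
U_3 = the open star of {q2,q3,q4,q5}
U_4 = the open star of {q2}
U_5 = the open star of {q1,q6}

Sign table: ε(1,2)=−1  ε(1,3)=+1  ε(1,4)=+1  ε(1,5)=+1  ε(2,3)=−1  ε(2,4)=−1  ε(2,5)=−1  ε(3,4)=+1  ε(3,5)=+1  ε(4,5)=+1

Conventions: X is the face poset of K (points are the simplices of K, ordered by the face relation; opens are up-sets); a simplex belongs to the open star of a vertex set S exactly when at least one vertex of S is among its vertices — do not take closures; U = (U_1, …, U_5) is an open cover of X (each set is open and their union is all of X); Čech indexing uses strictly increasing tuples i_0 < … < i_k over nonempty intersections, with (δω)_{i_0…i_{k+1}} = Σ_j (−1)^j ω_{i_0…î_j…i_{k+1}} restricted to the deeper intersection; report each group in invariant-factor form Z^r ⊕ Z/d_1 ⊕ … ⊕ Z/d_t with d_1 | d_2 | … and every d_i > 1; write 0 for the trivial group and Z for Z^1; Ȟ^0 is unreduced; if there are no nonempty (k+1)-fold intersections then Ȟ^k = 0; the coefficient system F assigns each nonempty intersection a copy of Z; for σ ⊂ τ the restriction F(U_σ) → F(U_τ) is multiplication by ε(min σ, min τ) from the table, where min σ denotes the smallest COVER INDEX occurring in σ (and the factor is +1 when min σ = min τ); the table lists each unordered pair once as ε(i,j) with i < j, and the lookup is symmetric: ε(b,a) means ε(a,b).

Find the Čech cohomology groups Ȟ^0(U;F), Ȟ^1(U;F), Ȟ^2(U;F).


Ȟ^0(U;F) ≅ Z, Ȟ^1(U;F) ≅ 0 and Ȟ^2(U;F) ≅ 0

nonempty intersections:
  U1={{q4},{q1,q4},{q2,q4},{q4,q5},{q1,q2,q4},{q1,q4,q5}} U2={{q1},{q2},{q1,q2},{q1,q4},{q1,q5},{q1,q6},{q2,q4},{q2,q5},{q2,q6},{q1,q2,q4},{q1,q2,q6},{q1,q4,q5}} U3={{q2},{q3},{q4},{q5},{q1,q2},{q1,q4},{q1,q5},{q2,q4},{q2,q5},{q2,q6},{q3,q5},{q3,q6},{q4,q5},{q5,q6},{q1,q2,q4},{q1,q2,q6},{q1,q4,q5},{q3,q5,q6}} U4={{q2},{q1,q2},{q2,q4},{q2,q5},{q2,q6},{q1,q2,q4},{q1,q2,q6}} U5={{q1},{q6},{q1,q2},{q1,q4},{q1,q5},{q1,q6},{q2,q6},{q3,q6},{q5,q6},{q1,q2,q4},{q1,q2,q6},{q1,q4,q5},{q3,q5,q6}}
  U12={{q1,q4},{q2,q4},{q1,q2,q4},{q1,q4,q5}} U13={{q4},{q1,q4},{q2,q4},{q4,q5},{q1,q2,q4},{q1,q4,q5}} U14={{q2,q4},{q1,q2,q4}} U15={{q1,q4},{q1,q2,q4},{q1,q4,q5}} U23={{q2},{q1,q2},{q1,q4},{q1,q5},{q2,q4},{q2,q5},{q2,q6},{q1,q2,q4},{q1,q2,q6},{q1,q4,q5}} U24={{q2},{q1,q2},{q2,q4},{q2,q5},{q2,q6},{q1,q2,q4},{q1,q2,q6}} U25={{q1},{q1,q2},{q1,q4},{q1,q5},{q1,q6},{q2,q6},{q1,q2,q4},{q1,q2,q6},{q1,q4,q5}} U34={{q2},{q1,q2},{q2,q4},{q2,q5},{q2,q6},{q1,q2,q4},{q1,q2,q6}} U35={{q1,q2},{q1,q4},{q1,q5},{q2,q6},{q3,q6},{q5,q6},{q1,q2,q4},{q1,q2,q6},{q1,q4,q5},{q3,q5,q6}} U45={{q1,q2},{q2,q6},{q1,q2,q4},{q1,q2,q6}}
  U123={{q1,q4},{q2,q4},{q1,q2,q4},{q1,q4,q5}} U124={{q2,q4},{q1,q2,q4}} U125={{q1,q4},{q1,q2,q4},{q1,q4,q5}} U134={{q2,q4},{q1,q2,q4}} U135={{q1,q4},{q1,q2,q4},{q1,q4,q5}} U145={{q1,q2,q4}} U234={{q2},{q1,q2},{q2,q4},{q2,q5},{q2,q6},{q1,q2,q4},{q1,q2,q6}} U235={{q1,q2},{q1,q4},{q1,q5},{q2,q6},{q1,q2,q4},{q1,q2,q6},{q1,q4,q5}} U245={{q1,q2},{q2,q6},{q1,q2,q4},{q1,q2,q6}} U345={{q1,q2},{q2,q6},{q1,q2,q4},{q1,q2,q6}}
  U1234={{q2,q4},{q1,q2,q4}} U1235={{q1,q4},{q1,q2,q4},{q1,q4,q5}} U1245={{q1,q2,q4}} U1345={{q1,q2,q4}} U2345={{q1,q2},{q2,q6},{q1,q2,q4},{q1,q2,q6}}
  U12345={{q1,q2,q4}}
C dims 5,10,10,5; δ0: rk 4, SNF 1^4; δ1: rk 6, SNF 1^6; δ2: rk 4, SNF 1^4
Ȟ^0: (5−4)−0=1 ⇒ Z
Ȟ^1: (10−6)−4=0 ⇒ 0
Ȟ^2: (10−4)−6=0 ⇒ 0


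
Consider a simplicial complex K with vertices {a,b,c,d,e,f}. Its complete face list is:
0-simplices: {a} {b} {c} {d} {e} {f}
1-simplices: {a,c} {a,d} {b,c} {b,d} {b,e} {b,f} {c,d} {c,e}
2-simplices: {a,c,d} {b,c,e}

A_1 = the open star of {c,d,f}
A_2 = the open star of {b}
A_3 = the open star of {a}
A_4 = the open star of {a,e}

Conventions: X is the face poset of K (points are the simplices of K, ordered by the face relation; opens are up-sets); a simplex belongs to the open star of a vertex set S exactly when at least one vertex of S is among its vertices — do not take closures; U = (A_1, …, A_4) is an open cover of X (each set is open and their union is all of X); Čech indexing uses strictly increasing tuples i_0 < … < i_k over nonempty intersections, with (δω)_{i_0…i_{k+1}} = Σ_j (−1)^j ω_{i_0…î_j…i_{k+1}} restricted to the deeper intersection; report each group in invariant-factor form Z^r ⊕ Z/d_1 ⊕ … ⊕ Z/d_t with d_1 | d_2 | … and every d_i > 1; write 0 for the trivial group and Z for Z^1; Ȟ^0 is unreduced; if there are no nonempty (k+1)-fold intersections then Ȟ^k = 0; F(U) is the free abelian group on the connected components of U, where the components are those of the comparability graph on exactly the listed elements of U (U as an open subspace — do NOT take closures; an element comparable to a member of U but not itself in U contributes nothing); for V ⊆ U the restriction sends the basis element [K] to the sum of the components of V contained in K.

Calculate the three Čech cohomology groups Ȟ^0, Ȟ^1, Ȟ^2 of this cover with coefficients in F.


Ȟ^0(U;F) ≅ Z, Ȟ^1(U;F) ≅ Z and Ȟ^2(U;F) ≅ 0

nonempty intersections:
  A1={{c},{d},{f},{a,c},{a,d},{b,c},{b,d},{b,f},{c,d},{c,e},{a,c,d},{b,c,e}} A2={{b},{b,c},{b,d},{b,e},{b,f},{b,c,e}} A3={{a},{a,c},{a,d},{a,c,d}} A4={{a},{e},{a,c},{a,d},{b,e},{c,e},{a,c,d},{b,c,e}}
  A12={{b,c},{b,d},{b,f},{b,c,e}} A13={{a,c},{a,d},{a,c,d}} A14={{a,c},{a,d},{c,e},{a,c,d},{b,c,e}} A24={{b,e},{b,c,e}} A34={{a},{a,c},{a,d},{a,c,d}}
  A124={{b,c,e}} A134={{a,c},{a,d},{a,c,d}}
components per intersection:
  A1: {{c},{d},{a,c},{a,d},{b,c},{b,d},{c,d},{c,e},{a,c,d},{b,c,e}} {{f},{b,f}}
  A2: {{b},{b,c},{b,d},{b,e},{b,f},{b,c,e}}
  A3: {{a},{a,c},{a,d},{a,c,d}}
  A4: {{a},{a,c},{a,d},{a,c,d}} {{e},{b,e},{c,e},{b,c,e}}
  A12: {{b,c},{b,c,e}} {{b,d}} {{b,f}}
  A13: {{a,c},{a,d},{a,c,d}}
  A14: {{a,c},{a,d},{a,c,d}} {{c,e},{b,c,e}}
  A24: {{b,e},{b,c,e}}
  A34: {{a},{a,c},{a,d},{a,c,d}}
  A124: {{b,c,e}}
  A134: {{a,c},{a,d},{a,c,d}}
C dims 6,8,2; δ0: rk 5, SNF 1^5; δ1: rk 2, SNF 1^2
Ȟ^0: (6−5)−0=1 ⇒ Z
Ȟ^1: (8−2)−5=1 ⇒ Z
Ȟ^2: (2−0)−2=0 ⇒ 0


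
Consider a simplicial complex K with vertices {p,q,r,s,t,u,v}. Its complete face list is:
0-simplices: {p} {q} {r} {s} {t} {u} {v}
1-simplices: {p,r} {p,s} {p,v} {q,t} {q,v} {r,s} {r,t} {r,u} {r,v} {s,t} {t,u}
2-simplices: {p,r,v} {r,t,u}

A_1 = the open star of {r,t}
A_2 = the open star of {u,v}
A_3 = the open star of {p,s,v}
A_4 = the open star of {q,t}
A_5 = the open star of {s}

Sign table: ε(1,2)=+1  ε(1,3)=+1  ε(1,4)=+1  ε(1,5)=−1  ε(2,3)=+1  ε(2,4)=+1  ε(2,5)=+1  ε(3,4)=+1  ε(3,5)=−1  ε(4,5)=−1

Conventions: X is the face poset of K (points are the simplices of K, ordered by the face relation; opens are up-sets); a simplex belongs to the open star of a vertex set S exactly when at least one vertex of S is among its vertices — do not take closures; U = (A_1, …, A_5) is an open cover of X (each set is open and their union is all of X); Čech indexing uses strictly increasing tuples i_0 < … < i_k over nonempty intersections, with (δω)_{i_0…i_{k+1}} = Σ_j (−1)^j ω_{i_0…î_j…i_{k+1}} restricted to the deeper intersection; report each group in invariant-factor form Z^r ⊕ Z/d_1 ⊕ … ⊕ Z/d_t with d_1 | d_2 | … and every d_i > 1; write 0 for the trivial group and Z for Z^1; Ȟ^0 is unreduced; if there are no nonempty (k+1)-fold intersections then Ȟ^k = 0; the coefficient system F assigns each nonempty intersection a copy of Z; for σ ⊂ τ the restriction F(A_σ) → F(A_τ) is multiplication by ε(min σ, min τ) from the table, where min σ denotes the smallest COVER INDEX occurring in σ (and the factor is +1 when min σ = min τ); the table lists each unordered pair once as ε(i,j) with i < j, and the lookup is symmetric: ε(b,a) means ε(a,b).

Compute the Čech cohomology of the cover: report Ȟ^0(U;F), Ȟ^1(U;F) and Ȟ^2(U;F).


nerve of the cover:
  A1={{r},{t},{p,r},{q,t},{r,s},{r,t},{r,u},{r,v},{s,t},{t,u},{p,r,v},{r,t,u}} A2={{u},{v},{p,v},{q,v},{r,u},{r,v},{t,u},{p,r,v},{r,t,u}} A3={{p},{s},{v},{p,r},{p,s},{p,v},{q,v},{r,s},{r,v},{s,t},{p,r,v}} A4={{q},{t},{q,t},{q,v},{r,t},{s,t},{t,u},{r,t,u}} A5={{s},{p,s},{r,s},{s,t}}
  A12={{r,u},{r,v},{t,u},{p,r,v},{r,t,u}} A13={{p,r},{r,s},{r,v},{s,t},{p,r,v}} A14={{t},{q,t},{r,t},{s,t},{t,u},{r,t,u}} A15={{r,s},{s,t}} A23={{v},{p,v},{q,v},{r,v},{p,r,v}} A24={{q,v},{t,u},{r,t,u}} A34={{q,v},{s,t}} A35={{s},{p,s},{r,s},{s,t}} A45={{s,t}}
  A123={{r,v},{p,r,v}} A124={{t,u},{r,t,u}} A134={{s,t}} A135={{r,s},{s,t}} A145={{s,t}} A234={{q,v}} A345={{s,t}}
  A1345={{s,t}}
C dims 5,9,7,1; δ0: rk 4, SNF 1^4; δ1: rk 5, SNF 1^5; δ2: rk 1, SNF 1^1
Ȟ^0 = (5 − 4) − 0 = 1, so Ȟ^0 ≅ Z
Ȟ^1 = (9 − 5) − 4 = 0, so Ȟ^1 ≅ 0
Ȟ^2 = (7 − 1) − 5 = 1, so Ȟ^2 ≅ Z

Ȟ^0(U;F) ≅ Z,  Ȟ^1(U;F) ≅ 0,  Ȟ^2(U;F) ≅ Z


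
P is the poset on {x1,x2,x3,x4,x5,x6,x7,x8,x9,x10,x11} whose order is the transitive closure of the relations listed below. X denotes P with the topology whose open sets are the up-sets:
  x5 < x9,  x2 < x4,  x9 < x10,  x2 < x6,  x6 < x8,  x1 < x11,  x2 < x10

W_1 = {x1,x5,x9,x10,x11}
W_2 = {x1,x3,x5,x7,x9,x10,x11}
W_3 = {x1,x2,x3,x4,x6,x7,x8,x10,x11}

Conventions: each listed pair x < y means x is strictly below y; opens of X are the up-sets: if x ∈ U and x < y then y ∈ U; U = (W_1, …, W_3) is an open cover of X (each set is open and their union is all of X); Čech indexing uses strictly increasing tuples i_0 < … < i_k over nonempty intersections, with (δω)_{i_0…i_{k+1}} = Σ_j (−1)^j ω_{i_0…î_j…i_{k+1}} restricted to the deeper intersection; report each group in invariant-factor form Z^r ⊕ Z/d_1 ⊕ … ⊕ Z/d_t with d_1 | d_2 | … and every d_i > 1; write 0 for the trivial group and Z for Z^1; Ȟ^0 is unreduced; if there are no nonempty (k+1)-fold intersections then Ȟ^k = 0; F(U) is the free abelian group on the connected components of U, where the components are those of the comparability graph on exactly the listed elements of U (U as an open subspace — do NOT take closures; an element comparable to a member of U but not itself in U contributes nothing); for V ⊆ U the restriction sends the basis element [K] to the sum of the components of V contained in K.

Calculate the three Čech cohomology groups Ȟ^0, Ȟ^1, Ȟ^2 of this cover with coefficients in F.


intersection data:
  W12={x1,x5,x9,x10,x11} W13={x1,x10,x11} W23={x1,x3,x7,x10,x11}
  W123={x1,x10,x11}
components per intersection:
  W1: {x1,x11} {x5,x9,x10}
  W2: {x1,x11} {x3} {x5,x9,x10} {x7}
  W3: {x1,x11} {x2,x4,x6,x8,x10} {x3} {x7}
  W12: {x1,x11} {x5,x9,x10}
  W13: {x1,x11} {x10}
  W23: {x1,x11} {x3} {x7} {x10}
  W123: {x1,x11} {x10}
C dims 10,8,2; δ0: rk 6, SNF 1^6; δ1: rk 2, SNF 1^2
Ȟ^0 = (10 − 6) − 0 = 4, so Ȟ^0 ≅ Z^4
Ȟ^1 = (8 − 2) − 6 = 0, so Ȟ^1 ≅ 0
Ȟ^2 = (2 − 0) − 2 = 0, so Ȟ^2 ≅ 0

Ȟ^0(U;F) ≅ Z^4; Ȟ^1(U;F) ≅ 0; Ȟ^2(U;F) ≅ 0


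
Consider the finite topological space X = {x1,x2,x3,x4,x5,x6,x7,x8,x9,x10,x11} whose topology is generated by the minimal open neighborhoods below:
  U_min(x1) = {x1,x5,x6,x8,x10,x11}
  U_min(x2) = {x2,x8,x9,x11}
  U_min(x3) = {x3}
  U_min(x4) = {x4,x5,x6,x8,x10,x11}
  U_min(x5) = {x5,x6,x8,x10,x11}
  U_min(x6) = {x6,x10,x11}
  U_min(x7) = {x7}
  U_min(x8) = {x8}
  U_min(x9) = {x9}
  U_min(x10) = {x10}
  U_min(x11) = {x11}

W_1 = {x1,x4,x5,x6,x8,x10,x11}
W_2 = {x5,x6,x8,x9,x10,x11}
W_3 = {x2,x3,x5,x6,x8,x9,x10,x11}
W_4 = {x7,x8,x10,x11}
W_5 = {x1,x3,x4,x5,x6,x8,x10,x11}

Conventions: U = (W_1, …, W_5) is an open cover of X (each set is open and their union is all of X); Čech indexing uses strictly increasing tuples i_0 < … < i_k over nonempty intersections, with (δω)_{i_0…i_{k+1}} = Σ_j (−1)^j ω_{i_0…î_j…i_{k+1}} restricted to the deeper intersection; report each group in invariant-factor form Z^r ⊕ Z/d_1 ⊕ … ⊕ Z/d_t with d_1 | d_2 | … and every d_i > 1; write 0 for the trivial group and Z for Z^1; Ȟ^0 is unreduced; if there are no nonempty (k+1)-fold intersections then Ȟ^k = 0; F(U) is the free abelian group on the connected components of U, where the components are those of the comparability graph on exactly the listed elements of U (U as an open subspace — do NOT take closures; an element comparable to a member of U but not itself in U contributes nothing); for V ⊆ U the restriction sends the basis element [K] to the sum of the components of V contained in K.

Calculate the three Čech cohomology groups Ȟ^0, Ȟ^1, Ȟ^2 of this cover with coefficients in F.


Ȟ^0 = Z^3, Ȟ^1 = 0, Ȟ^2 = 0

nerve simplices:
  W12={x5,x6,x8,x10,x11} W13={x5,x6,x8,x10,x11} W14={x8,x10,x11} W15={x1,x4,x5,x6,x8,x10,x11} W23={x5,x6,x8,x9,x10,x11} W24={x8,x10,x11} W25={x5,x6,x8,x10,x11} W34={x8,x10,x11} W35={x3,x5,x6,x8,x10,x11} W45={x8,x10,x11}
  W123={x5,x6,x8,x10,x11} W124={x8,x10,x11} W125={x5,x6,x8,x10,x11} W134={x8,x10,x11} W135={x5,x6,x8,x10,x11} W145={x8,x10,x11} W234={x8,x10,x11} W235={x5,x6,x8,x10,x11} W245={x8,x10,x11} W345={x8,x10,x11}
  W1234={x8,x10,x11} W1235={x5,x6,x8,x10,x11} W1245={x8,x10,x11} W1345={x8,x10,x11} W2345={x8,x10,x11}
  W12345={x8,x10,x11}
components per intersection:
  W1: {x1,x4,x5,x6,x8,x10,x11}
  W2: {x5,x6,x8,x10,x11} {x9}
  W3: {x2,x5,x6,x8,x9,x10,x11} {x3}
  W4: {x7} {x8} {x10} {x11}
  W5: {x1,x4,x5,x6,x8,x10,x11} {x3}
  W12: {x5,x6,x8,x10,x11}
  W13: {x5,x6,x8,x10,x11}
  W14: {x8} {x10} {x11}
  W15: {x1,x4,x5,x6,x8,x10,x11}
  W23: {x5,x6,x8,x10,x11} {x9}
  W24: {x8} {x10} {x11}
  W25: {x5,x6,x8,x10,x11}
  W34: {x8} {x10} {x11}
  W35: {x3} {x5,x6,x8,x10,x11}
  W45: {x8} {x10} {x11}
  W123: {x5,x6,x8,x10,x11}
  W124: {x8} {x10} {x11}
  W125: {x5,x6,x8,x10,x11}
  W134: {x8} {x10} {x11}
  W135: {x5,x6,x8,x10,x11}
  W145: {x8} {x10} {x11}
  W234: {x8} {x10} {x11}
  W235: {x5,x6,x8,x10,x11}
  W245: {x8} {x10} {x11}
  W345: {x8} {x10} {x11}
  W1234: {x8} {x10} {x11}
  W1235: {x5,x6,x8,x10,x11}
  W1245: {x8} {x10} {x11}
  W1345: {x8} {x10} {x11}
  W2345: {x8} {x10} {x11}
  W12345: {x8} {x10} {x11}
C dims 11,20,22,13; δ0: rk 8, SNF 1^8; δ1: rk 12, SNF 1^12; δ2: rk 10, SNF 1^10
degree 0: 11−8−0 = 3 → Ȟ^0 ≅ Z^3
degree 1: 20−12−8 = 0 → Ȟ^1 ≅ 0
degree 2: 22−10−12 = 0 → Ȟ^2 ≅ 0


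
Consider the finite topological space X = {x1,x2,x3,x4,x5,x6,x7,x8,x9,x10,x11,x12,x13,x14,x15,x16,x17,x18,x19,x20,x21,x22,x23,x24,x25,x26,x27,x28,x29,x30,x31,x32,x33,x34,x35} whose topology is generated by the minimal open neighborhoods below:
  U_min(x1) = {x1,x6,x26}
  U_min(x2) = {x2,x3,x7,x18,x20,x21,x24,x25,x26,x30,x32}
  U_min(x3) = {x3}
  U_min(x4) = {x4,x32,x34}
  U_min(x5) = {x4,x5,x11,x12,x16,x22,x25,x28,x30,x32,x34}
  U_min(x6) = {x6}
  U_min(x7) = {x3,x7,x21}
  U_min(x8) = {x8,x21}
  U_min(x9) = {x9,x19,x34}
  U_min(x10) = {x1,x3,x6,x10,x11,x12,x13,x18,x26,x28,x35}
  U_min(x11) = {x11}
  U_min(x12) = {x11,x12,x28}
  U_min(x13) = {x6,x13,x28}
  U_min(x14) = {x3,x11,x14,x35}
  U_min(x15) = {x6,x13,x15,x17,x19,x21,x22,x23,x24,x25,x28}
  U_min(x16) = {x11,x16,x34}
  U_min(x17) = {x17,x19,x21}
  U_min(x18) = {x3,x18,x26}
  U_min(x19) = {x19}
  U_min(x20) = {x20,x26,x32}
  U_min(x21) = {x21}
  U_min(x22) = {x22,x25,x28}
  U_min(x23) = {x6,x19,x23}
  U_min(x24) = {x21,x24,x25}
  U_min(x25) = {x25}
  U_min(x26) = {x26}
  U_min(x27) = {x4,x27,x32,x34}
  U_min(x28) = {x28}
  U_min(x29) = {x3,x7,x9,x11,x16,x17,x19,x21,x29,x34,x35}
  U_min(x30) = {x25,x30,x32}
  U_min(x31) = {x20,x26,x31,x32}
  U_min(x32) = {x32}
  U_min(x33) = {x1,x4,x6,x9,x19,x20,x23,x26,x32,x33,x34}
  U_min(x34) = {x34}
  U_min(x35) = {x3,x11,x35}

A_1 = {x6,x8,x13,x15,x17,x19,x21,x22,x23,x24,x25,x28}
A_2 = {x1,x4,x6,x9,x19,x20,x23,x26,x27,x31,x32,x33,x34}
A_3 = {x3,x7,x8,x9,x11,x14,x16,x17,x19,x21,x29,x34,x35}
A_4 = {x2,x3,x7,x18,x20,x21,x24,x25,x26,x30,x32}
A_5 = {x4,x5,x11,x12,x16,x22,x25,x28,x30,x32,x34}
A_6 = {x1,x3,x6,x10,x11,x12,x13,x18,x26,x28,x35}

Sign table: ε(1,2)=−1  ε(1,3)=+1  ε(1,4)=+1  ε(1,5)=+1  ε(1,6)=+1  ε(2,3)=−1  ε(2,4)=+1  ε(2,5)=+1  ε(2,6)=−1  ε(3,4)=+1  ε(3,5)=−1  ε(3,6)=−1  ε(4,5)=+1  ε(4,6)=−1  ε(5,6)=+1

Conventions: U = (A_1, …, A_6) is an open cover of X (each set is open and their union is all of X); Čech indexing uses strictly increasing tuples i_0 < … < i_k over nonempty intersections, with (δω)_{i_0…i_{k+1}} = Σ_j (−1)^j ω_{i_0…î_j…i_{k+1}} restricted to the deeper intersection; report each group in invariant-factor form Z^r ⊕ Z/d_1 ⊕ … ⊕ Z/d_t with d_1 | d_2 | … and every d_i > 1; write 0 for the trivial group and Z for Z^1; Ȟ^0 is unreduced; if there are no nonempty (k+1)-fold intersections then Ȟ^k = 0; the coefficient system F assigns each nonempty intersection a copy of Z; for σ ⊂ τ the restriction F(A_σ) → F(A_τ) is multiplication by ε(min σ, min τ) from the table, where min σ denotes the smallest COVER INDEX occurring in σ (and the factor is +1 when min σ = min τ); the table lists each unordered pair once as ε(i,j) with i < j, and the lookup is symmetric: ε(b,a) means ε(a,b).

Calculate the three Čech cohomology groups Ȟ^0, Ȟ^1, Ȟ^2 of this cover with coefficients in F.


intersection data:
  A12={x6,x19,x23} A13={x8,x17,x19,x21} A14={x21,x24,x25} A15={x22,x25,x28} A16={x6,x13,x28} A23={x9,x19,x34} A24={x20,x26,x32} A25={x4,x32,x34} A26={x1,x6,x26} A34={x3,x7,x21} A35={x11,x16,x34} A36={x3,x11,x35} A45={x25,x30,x32} A46={x3,x18,x26} A56={x11,x12,x28}
  A123={x19} A126={x6} A134={x21} A145={x25} A156={x28} A235={x34} A245={x32} A246={x26} A346={x3} A356={x11}
C dims 6,15,10; δ0: rk 6, SNF 1^5·2; δ1: rk 9, SNF 1^9
Ȟ^0 = (6 − 6) − 0 = 0, so Ȟ^0 ≅ 0
Ȟ^1 = (15 − 9) − 6 = 0 plus torsion [2], so Ȟ^1 ≅ Z/2
Ȟ^2 = (10 − 0) − 9 = 1, so Ȟ^2 ≅ Z

Ȟ^0 = 0; Ȟ^1 = Z/2; Ȟ^2 = Z


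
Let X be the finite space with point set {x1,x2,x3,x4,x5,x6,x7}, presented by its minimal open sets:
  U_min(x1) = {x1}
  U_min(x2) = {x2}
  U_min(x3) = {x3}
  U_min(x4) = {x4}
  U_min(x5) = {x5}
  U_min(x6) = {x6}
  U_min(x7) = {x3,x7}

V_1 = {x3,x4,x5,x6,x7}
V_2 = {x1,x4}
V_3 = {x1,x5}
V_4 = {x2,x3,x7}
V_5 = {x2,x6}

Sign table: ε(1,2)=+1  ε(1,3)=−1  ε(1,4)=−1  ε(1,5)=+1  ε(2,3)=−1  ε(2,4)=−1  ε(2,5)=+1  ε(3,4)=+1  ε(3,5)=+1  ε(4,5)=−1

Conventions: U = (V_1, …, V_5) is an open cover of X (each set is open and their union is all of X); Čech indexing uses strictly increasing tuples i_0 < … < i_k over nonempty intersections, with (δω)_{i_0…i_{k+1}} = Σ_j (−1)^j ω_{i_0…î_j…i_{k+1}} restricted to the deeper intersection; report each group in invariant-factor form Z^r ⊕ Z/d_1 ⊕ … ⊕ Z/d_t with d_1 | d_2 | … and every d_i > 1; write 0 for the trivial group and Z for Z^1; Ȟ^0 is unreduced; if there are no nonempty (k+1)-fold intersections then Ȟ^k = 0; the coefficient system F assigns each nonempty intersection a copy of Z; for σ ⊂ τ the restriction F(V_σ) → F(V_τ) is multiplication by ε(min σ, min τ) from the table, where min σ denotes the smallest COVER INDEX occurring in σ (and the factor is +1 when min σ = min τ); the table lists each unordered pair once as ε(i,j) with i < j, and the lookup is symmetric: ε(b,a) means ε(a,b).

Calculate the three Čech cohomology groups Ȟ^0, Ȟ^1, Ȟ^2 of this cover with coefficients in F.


Ȟ^0 ≅ Z,  Ȟ^1 ≅ Z^2,  Ȟ^2 ≅ 0

cover nerve:
  V12={x4} V13={x5} V14={x3,x7} V15={x6} V23={x1} V45={x2}
C dims 5,6; δ0: rk 4, SNF 1^4
Ȟ^0: (5−4)−0=1 ⇒ Z
Ȟ^1: (6−0)−4=2 ⇒ Z^2
Ȟ^2: (0−0)−0=0 ⇒ 0


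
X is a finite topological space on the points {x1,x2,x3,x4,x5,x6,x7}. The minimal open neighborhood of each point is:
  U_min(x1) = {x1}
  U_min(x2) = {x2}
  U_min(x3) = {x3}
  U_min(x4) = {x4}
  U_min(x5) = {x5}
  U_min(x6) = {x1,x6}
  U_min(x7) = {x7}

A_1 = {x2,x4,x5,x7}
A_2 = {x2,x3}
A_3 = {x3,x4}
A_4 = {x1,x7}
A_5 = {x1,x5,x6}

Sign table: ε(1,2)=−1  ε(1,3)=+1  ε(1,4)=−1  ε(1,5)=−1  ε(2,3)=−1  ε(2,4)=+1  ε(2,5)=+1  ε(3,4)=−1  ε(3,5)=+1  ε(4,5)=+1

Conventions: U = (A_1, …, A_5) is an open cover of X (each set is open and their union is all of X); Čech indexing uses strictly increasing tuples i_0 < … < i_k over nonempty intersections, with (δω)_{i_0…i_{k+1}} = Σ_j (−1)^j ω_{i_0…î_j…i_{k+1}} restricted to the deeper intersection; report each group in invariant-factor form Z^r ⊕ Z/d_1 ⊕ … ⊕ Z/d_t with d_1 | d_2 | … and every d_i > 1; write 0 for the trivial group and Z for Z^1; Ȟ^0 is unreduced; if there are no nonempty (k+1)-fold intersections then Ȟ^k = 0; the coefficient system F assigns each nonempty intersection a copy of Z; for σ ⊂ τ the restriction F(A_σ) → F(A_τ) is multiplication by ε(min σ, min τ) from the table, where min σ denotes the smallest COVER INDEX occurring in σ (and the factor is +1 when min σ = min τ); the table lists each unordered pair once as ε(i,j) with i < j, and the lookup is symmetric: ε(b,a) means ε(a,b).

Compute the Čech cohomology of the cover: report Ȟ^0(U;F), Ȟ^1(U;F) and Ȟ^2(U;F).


nonempty overlaps:
  A12={x2} A13={x4} A14={x7} A15={x5} A23={x3} A45={x1}
C dims 5,6; δ0: rk 4, SNF 1^4
degree 0: 5−4−0 = 1 → Ȟ^0 ≅ Z
degree 1: 6−0−4 = 2 → Ȟ^1 ≅ Z^2
degree 2: 0−0−0 = 0 → Ȟ^2 ≅ 0

Ȟ^0 ≅ Z, Ȟ^1 ≅ Z^2 and Ȟ^2 ≅ 0


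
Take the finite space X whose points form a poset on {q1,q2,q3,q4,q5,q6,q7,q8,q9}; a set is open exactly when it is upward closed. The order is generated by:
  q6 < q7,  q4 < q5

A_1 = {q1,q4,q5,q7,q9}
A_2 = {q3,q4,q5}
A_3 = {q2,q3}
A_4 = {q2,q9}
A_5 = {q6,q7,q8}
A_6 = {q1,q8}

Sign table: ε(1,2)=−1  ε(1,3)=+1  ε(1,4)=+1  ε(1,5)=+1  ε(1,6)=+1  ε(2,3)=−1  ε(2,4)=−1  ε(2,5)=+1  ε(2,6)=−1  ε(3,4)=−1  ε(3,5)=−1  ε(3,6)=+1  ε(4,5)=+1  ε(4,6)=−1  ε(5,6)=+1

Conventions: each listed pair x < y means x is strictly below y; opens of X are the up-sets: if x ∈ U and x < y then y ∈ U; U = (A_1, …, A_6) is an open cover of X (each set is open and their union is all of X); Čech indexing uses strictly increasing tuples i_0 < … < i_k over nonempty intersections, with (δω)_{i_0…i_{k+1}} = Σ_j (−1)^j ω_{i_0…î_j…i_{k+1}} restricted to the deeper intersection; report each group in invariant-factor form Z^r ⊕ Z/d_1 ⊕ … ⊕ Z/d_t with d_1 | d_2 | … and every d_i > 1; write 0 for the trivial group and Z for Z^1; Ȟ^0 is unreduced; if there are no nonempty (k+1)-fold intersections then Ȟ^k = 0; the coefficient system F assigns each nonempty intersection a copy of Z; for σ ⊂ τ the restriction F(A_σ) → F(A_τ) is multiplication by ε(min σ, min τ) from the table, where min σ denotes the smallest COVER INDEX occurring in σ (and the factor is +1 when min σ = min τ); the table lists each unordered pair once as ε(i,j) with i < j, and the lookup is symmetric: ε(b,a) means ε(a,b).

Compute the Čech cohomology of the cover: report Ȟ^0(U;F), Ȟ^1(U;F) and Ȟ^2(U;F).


Ȟ^0 = 0, Ȟ^1 = Z ⊕ Z/2 and Ȟ^2 = 0

nerve simplices:
  A12={q4,q5} A14={q9} A15={q7} A16={q1} A23={q3} A34={q2} A56={q8}
C dims 6,7; δ0: rk 6, SNF 1^5·2
degree 0: 6−6−0 = 0 → Ȟ^0 ≅ 0
degree 1: 7−0−6 = 1 plus torsion [2] → Ȟ^1 ≅ Z ⊕ Z/2
degree 2: 0−0−0 = 0 → Ȟ^2 ≅ 0


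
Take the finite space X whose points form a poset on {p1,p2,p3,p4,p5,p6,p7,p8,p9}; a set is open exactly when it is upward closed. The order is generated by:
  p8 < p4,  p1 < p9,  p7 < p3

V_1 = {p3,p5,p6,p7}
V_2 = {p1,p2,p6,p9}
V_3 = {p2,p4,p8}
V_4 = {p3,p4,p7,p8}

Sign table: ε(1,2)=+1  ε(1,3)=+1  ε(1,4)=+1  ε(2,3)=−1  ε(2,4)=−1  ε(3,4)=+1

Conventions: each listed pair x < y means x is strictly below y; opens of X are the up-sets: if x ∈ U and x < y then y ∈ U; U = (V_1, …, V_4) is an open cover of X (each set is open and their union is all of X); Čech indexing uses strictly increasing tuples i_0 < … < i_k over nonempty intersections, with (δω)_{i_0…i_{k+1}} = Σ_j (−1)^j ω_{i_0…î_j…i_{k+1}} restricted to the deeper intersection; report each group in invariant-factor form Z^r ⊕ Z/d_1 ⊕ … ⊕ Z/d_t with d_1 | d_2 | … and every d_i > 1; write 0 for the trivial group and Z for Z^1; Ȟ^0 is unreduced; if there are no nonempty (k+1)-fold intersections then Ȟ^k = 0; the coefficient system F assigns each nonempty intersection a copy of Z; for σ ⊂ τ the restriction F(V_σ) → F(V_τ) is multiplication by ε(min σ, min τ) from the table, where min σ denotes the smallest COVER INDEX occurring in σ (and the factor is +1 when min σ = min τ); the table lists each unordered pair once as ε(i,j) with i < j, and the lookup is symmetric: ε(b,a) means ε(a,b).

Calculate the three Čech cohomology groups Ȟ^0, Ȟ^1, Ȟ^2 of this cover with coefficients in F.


intersection data:
  V12={p6} V14={p3,p7} V23={p2} V34={p4,p8}
C dims 4,4; δ0: rk 4, SNF 1^3·2
Ȟ^0 = (4 − 4) − 0 = 0, so Ȟ^0 ≅ 0
Ȟ^1 = (4 − 0) − 4 = 0 plus torsion [2], so Ȟ^1 ≅ Z/2
Ȟ^2 = (0 − 0) − 0 = 0, so Ȟ^2 ≅ 0

Ȟ^0 ≅ 0; Ȟ^1 ≅ Z/2; Ȟ^2 ≅ 0


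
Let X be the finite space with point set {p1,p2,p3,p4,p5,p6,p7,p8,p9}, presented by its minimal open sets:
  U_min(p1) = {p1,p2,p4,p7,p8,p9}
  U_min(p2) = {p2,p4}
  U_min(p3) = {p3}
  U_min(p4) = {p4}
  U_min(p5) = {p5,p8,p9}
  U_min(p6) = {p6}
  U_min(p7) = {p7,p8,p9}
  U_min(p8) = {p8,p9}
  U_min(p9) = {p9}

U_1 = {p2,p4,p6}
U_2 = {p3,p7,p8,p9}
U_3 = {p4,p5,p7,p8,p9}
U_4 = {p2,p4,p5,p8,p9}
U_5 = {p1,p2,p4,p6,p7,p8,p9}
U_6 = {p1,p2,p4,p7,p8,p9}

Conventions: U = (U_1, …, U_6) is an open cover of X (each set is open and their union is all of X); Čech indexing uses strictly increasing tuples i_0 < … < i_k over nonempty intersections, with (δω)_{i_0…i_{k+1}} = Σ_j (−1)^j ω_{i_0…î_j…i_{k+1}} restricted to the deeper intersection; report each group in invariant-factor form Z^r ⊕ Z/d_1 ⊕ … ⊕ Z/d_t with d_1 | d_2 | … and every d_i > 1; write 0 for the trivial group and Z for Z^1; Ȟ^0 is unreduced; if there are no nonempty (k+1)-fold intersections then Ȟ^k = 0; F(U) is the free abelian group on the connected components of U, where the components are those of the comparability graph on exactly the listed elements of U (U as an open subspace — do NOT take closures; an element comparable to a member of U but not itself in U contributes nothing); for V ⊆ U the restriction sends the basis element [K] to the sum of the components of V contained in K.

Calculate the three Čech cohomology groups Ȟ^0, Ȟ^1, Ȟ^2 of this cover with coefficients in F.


nonempty intersections:
  U13={p4} U14={p2,p4} U15={p2,p4,p6} U16={p2,p4} U23={p7,p8,p9} U24={p8,p9} U25={p7,p8,p9} U26={p7,p8,p9} U34={p4,p5,p8,p9} U35={p4,p7,p8,p9} U36={p4,p7,p8,p9} U45={p2,p4,p8,p9} U46={p2,p4,p8,p9} U56={p1,p2,p4,p7,p8,p9}
  U134={p4} U135={p4} U136={p4} U145={p2,p4} U146={p2,p4} U156={p2,p4} U234={p8,p9} U235={p7,p8,p9} U236={p7,p8,p9} U245={p8,p9} U246={p8,p9} U256={p7,p8,p9} U345={p4,p8,p9} U346={p4,p8,p9} U356={p4,p7,p8,p9} U456={p2,p4,p8,p9}
  U1345={p4} U1346={p4} U1356={p4} U1456={p2,p4} U2345={p8,p9} U2346={p8,p9} U2356={p7,p8,p9} U2456={p8,p9} U3456={p4,p8,p9}
  U13456={p4} U23456={p8,p9}
components per intersection:
  U1: {p2,p4} {p6}
  U2: {p3} {p7,p8,p9}
  U3: {p4} {p5,p7,p8,p9}
  U4: {p2,p4} {p5,p8,p9}
  U5: {p1,p2,p4,p7,p8,p9} {p6}
  U6: {p1,p2,p4,p7,p8,p9}
  U13: {p4}
  U14: {p2,p4}
  U15: {p2,p4} {p6}
  U16: {p2,p4}
  U23: {p7,p8,p9}
  U24: {p8,p9}
  U25: {p7,p8,p9}
  U26: {p7,p8,p9}
  U34: {p4} {p5,p8,p9}
  U35: {p4} {p7,p8,p9}
  U36: {p4} {p7,p8,p9}
  U45: {p2,p4} {p8,p9}
  U46: {p2,p4} {p8,p9}
  U56: {p1,p2,p4,p7,p8,p9}
  U134: {p4}
  U135: {p4}
  U136: {p4}
  U145: {p2,p4}
  U146: {p2,p4}
  U156: {p2,p4}
  U234: {p8,p9}
  U235: {p7,p8,p9}
  U236: {p7,p8,p9}
  U245: {p8,p9}
  U246: {p8,p9}
  U256: {p7,p8,p9}
  U345: {p4} {p8,p9}
  U346: {p4} {p8,p9}
  U356: {p4} {p7,p8,p9}
  U456: {p2,p4} {p8,p9}
  U1345: {p4}
  U1346: {p4}
  U1356: {p4}
  U1456: {p2,p4}
  U2345: {p8,p9}
  U2346: {p8,p9}
  U2356: {p7,p8,p9}
  U2456: {p8,p9}
  U3456: {p4} {p8,p9}
  U13456: {p4}
  U23456: {p8,p9}
C dims 11,20,20,10; δ0: rk 8, SNF 1^8; δ1: rk 12, SNF 1^12; δ2: rk 8, SNF 1^8
Ȟ^0: (11−8)−0=3 ⇒ Z^3
Ȟ^1: (20−12)−8=0 ⇒ 0
Ȟ^2: (20−8)−12=0 ⇒ 0

Ȟ^0 = Z^3, Ȟ^1 = 0, Ȟ^2 = 0


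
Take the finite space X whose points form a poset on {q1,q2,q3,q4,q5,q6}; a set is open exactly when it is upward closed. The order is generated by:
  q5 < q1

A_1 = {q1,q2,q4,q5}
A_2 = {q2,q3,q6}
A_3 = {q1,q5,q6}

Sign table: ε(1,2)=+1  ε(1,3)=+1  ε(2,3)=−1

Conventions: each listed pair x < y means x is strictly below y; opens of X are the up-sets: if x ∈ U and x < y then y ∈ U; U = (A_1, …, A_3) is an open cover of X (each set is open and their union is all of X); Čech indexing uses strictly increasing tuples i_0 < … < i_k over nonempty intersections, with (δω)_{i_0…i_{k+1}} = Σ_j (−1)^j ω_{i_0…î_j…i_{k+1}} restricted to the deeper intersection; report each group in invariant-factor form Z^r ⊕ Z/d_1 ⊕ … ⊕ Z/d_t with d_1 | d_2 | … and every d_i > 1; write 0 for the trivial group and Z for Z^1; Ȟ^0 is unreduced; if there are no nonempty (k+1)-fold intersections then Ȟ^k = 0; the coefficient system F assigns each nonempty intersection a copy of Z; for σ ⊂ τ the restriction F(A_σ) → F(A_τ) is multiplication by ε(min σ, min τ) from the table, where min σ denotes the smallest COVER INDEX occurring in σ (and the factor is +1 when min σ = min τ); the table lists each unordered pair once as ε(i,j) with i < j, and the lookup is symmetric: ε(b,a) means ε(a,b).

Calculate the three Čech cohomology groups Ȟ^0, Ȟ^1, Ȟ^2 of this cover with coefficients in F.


nerve of the cover:
  A12={q2} A13={q1,q5} A23={q6}
C dims 3,3; δ0: rk 3, SNF 1^2·2
Ȟ^0 = (3 − 3) − 0 = 0, so Ȟ^0 ≅ 0
Ȟ^1 = (3 − 0) − 3 = 0 plus torsion [2], so Ȟ^1 ≅ Z/2
Ȟ^2 = (0 − 0) − 0 = 0, so Ȟ^2 ≅ 0

Ȟ^0(U;F) ≅ 0,  Ȟ^1(U;F) ≅ Z/2,  Ȟ^2(U;F) ≅ 0


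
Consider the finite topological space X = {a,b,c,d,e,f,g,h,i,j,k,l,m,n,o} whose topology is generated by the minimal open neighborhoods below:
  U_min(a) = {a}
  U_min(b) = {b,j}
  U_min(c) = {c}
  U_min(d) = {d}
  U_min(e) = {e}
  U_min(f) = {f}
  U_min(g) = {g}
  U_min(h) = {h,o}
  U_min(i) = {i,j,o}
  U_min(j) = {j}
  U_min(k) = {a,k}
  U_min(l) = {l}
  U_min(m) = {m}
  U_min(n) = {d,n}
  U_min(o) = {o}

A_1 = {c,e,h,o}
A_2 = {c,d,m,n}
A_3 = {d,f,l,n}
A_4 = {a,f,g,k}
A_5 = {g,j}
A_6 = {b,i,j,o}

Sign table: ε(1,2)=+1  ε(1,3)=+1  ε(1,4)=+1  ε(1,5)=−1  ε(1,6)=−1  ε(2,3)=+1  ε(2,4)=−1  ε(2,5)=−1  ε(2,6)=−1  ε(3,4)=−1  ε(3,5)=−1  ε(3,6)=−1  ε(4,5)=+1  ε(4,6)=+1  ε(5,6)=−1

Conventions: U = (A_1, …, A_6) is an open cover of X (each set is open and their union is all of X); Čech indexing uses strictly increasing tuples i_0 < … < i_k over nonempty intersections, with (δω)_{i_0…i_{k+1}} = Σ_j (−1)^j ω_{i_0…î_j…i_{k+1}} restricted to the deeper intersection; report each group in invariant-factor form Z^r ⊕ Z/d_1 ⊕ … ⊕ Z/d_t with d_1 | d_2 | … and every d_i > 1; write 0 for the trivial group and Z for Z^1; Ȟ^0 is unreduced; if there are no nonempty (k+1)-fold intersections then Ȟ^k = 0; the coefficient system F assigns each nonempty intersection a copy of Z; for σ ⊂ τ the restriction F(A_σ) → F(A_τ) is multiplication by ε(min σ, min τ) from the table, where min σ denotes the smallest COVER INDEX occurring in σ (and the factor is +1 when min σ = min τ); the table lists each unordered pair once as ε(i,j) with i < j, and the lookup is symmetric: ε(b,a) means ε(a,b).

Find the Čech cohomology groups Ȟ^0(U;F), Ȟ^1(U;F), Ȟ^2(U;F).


Ȟ^0 = 0,  Ȟ^1 = Z/2,  Ȟ^2 = 0

nerve simplices:
  A12={c} A16={o} A23={d,n} A34={f} A45={g} A56={j}
C dims 6,6; δ0: rk 6, SNF 1^5·2
degree 0: 6−6−0 = 0 → Ȟ^0 ≅ 0
degree 1: 6−0−6 = 0 plus torsion [2] → Ȟ^1 ≅ Z/2
degree 2: 0−0−0 = 0 → Ȟ^2 ≅ 0


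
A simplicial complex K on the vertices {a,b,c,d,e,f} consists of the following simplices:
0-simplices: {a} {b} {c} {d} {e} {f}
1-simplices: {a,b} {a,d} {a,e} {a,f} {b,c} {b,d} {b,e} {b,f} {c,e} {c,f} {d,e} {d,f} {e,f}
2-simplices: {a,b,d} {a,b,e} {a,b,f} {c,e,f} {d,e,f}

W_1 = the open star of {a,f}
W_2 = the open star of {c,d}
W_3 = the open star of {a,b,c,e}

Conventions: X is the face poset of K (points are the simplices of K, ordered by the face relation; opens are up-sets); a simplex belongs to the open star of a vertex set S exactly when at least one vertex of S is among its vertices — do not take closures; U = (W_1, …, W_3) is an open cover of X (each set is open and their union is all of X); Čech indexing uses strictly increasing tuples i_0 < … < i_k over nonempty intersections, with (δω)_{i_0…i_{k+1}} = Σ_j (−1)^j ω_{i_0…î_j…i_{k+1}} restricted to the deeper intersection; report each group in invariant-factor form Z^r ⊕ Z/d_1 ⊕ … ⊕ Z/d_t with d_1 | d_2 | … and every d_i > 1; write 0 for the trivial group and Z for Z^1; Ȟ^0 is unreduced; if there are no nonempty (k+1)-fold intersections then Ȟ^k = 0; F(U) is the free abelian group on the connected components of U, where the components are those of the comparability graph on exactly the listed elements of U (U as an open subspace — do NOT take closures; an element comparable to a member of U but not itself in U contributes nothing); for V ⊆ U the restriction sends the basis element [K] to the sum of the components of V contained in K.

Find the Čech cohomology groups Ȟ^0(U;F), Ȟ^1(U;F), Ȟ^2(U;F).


nonempty intersections:
  W1={{a},{f},{a,b},{a,d},{a,e},{a,f},{b,f},{c,f},{d,f},{e,f},{a,b,d},{a,b,e},{a,b,f},{c,e,f},{d,e,f}} W2={{c},{d},{a,d},{b,c},{b,d},{c,e},{c,f},{d,e},{d,f},{a,b,d},{c,e,f},{d,e,f}} W3={{a},{b},{c},{e},{a,b},{a,d},{a,e},{a,f},{b,c},{b,d},{b,e},{b,f},{c,e},{c,f},{d,e},{e,f},{a,b,d},{a,b,e},{a,b,f},{c,e,f},{d,e,f}}
  W12={{a,d},{c,f},{d,f},{a,b,d},{c,e,f},{d,e,f}} W13={{a},{a,b},{a,d},{a,e},{a,f},{b,f},{c,f},{e,f},{a,b,d},{a,b,e},{a,b,f},{c,e,f},{d,e,f}} W23={{c},{a,d},{b,c},{b,d},{c,e},{c,f},{d,e},{a,b,d},{c,e,f},{d,e,f}}
  W123={{a,d},{c,f},{a,b,d},{c,e,f},{d,e,f}}
components per intersection:
  W1: {{a},{f},{a,b},{a,d},{a,e},{a,f},{b,f},{c,f},{d,f},{e,f},{a,b,d},{a,b,e},{a,b,f},{c,e,f},{d,e,f}}
  W2: {{c},{b,c},{c,e},{c,f},{c,e,f}} {{d},{a,d},{b,d},{d,e},{d,f},{a,b,d},{d,e,f}}
  W3: {{a},{b},{c},{e},{a,b},{a,d},{a,e},{a,f},{b,c},{b,d},{b,e},{b,f},{c,e},{c,f},{d,e},{e,f},{a,b,d},{a,b,e},{a,b,f},{c,e,f},{d,e,f}}
  W12: {{a,d},{a,b,d}} {{c,f},{c,e,f}} {{d,f},{d,e,f}}
  W13: {{a},{a,b},{a,d},{a,e},{a,f},{b,f},{a,b,d},{a,b,e},{a,b,f}} {{c,f},{e,f},{c,e,f},{d,e,f}}
  W23: {{c},{b,c},{c,e},{c,f},{c,e,f}} {{a,d},{b,d},{a,b,d}} {{d,e},{d,e,f}}
  W123: {{a,d},{a,b,d}} {{c,f},{c,e,f}} {{d,e,f}}
C dims 4,8,3; δ0: rk 3, SNF 1^3; δ1: rk 3, SNF 1^3
Ȟ^0: (4−3)−0=1 ⇒ Z
Ȟ^1: (8−3)−3=2 ⇒ Z^2
Ȟ^2: (3−0)−3=0 ⇒ 0

Ȟ^0 = Z; Ȟ^1 = Z^2; Ȟ^2 = 0
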